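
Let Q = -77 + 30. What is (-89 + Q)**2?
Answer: 18496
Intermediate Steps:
Q = -47
(-89 + Q)**2 = (-89 - 47)**2 = (-136)**2 = 18496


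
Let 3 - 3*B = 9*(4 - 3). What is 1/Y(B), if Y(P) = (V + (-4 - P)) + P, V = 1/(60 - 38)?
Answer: -22/87 ≈ -0.25287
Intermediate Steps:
V = 1/22 ≈ 0.045455
B = -2 (B = 1 - 3*(4 - 3) = 1 - 3 = -2)
Y(P) = -87/22 (Y(P) = (1/22 + (-4 - P)) + P = (-87/22 - P) + P = -87/22)
1/Y(B) = 1/(-87/22) = -22/87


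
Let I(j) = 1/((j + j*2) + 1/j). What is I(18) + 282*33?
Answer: 9054756/973 ≈ 9306.0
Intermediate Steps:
I(j) = 1/(1/j + 3*j) (I(j) = 1/((j + 2*j) + 1/j) = 1/(3*j + 1/j) = 1/(1/j + 3*j))
I(18) + 282*33 = 18/(1 + 3*18²) + 282*33 = 18/(1 + 3*324) + 9306 = 18/(1 + 972) + 9306 = 18/973 + 9306 = 9054756/973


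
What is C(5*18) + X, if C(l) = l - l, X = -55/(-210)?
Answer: 11/42 ≈ 0.26190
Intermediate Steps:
X = 11/42 (X = -55*(-1/210) = 11/42 ≈ 0.26190)
C(l) = 0
C(5*18) + X = 0 + 11/42 = 11/42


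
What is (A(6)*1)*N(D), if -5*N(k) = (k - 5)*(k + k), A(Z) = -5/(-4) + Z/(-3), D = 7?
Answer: 21/5 ≈ 4.2000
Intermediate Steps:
A(Z) = 5/4 - Z/3 (A(Z) = -5*(-¼) + Z*(-⅓) = 5/4 - Z/3)
N(k) = -2*k*(-5 + k)/5 (N(k) = -(k - 5)*(k + k)/5 = -(-5 + k)*2*k/5 = -2*k*(-5 + k)/5)
(A(6)*1)*N(D) = ((5/4 - ⅓*6)*1)*((⅖)*7*(5 - 1*7)) = ((5/4 - 2)*1)*((⅖)*7*(5 - 7)) = (-¾*1)*((⅖)*7*(-2)) = -¾*(-28/5) = 21/5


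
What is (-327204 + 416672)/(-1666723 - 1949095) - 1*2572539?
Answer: -4650916455685/1807909 ≈ -2.5725e+6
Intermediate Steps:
(-327204 + 416672)/(-1666723 - 1949095) - 1*2572539 = 89468/(-3615818) - 2572539 = 89468*(-1/3615818) - 2572539 = -44734/1807909 - 2572539 = -4650916455685/1807909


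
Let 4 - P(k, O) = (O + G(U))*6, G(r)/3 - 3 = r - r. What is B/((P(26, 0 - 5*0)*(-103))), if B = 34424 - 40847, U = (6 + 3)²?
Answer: -6423/5150 ≈ -1.2472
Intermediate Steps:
U = 81 (U = 9² = 81)
G(r) = 9 (G(r) = 9 + 3*(r - r) = 9 + 3*0 = 9 + 0 = 9)
P(k, O) = -50 - 6*O (P(k, O) = 4 - (O + 9)*6 = 4 - (9 + O)*6 = 4 - (54 + 6*O) = 4 + (-54 - 6*O) = -50 - 6*O)
B = -6423
B/((P(26, 0 - 5*0)*(-103))) = -6423*(-1/(103*(-50 - 6*(0 - 5*0)))) = -6423*(-1/(103*(-50 - 6*(0 + 0)))) = -6423*(-1/(103*(-50 - 6*0))) = -6423*(-1/(103*(-50 + 0))) = -6423/((-50*(-103))) = -6423/5150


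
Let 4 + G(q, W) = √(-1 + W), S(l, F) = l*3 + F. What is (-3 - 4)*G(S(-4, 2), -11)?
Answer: 28 - 14*I*√3 ≈ 28.0 - 24.249*I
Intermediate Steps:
S(l, F) = F + 3*l (S(l, F) = 3*l + F = F + 3*l)
G(q, W) = -4 + √(-1 + W)
(-3 - 4)*G(S(-4, 2), -11) = (-3 - 4)*(-4 + √(-1 - 11)) = -7*(-4 + √(-12)) = -7*(-4 + 2*I*√3) = 28 - 14*I*√3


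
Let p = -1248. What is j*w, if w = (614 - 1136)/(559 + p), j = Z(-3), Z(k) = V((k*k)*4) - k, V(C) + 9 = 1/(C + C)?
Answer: -12499/2756 ≈ -4.5352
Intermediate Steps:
V(C) = -9 + 1/(2*C) (V(C) = -9 + 1/(C + C) = -9 + 1/(2*C))
Z(k) = -9 - k + 1/(8*k²) (Z(k) = (-9 + 1/(2*(((k*k)*4)))) - k = (-9 + 1/(2*((k²*4)))) - k = (-9 + 1/(2*((4*k²)))) - k = (-9 + (1/(4*k²))/2) - k = (-9 + 1/(8*k²)) - k = -9 - k + 1/(8*k²))
j = -431/72 (j = -9 - 1*(-3) + (⅛)/(-3)² = -9 + 3 + (⅛)*(⅑) = -9 + 3 + 1/72 = -431/72 ≈ -5.9861)
w = 522/689 (w = (614 - 1136)/(559 - 1248) = -522/(-689) = -522*(-1/689) = 522/689 ≈ 0.75762)
j*w = -431/72*522/689 = -12499/2756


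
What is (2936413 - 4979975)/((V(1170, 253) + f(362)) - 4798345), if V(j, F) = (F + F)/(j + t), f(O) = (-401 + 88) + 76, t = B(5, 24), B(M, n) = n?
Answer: 1220006514/2864753201 ≈ 0.42587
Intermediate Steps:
t = 24
f(O) = -237 (f(O) = -313 + 76 = -237)
V(j, F) = 2*F/(24 + j) (V(j, F) = (F + F)/(j + 24) = (2*F)/(24 + j) = 2*F/(24 + j))
(2936413 - 4979975)/((V(1170, 253) + f(362)) - 4798345) = (2936413 - 4979975)/((2*253/(24 + 1170) - 237) - 4798345) = -2043562/((2*253/1194 - 237) - 4798345) = -2043562/((2*253*(1/1194) - 237) - 4798345) = -2043562/((253/597 - 237) - 4798345) = -2043562/(-141236/597 - 4798345) = -2043562/(-2864753201/597) = -2043562*(-597/2864753201) = 1220006514/2864753201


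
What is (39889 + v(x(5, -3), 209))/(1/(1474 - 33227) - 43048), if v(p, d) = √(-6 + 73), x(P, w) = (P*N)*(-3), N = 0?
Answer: -1266595417/1366903145 - 31753*√67/1366903145 ≈ -0.92681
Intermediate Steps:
x(P, w) = 0 (x(P, w) = (P*0)*(-3) = 0*(-3) = 0)
v(p, d) = √67
(39889 + v(x(5, -3), 209))/(1/(1474 - 33227) - 43048) = (39889 + √67)/(1/(1474 - 33227) - 43048) = (39889 + √67)/(1/(-31753) - 43048) = (39889 + √67)/(-1/31753 - 43048) = (39889 + √67)/(-1366903145/31753) = (39889 + √67)*(-31753/1366903145) = -1266595417/1366903145 - 31753*√67/1366903145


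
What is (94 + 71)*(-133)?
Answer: -21945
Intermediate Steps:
(94 + 71)*(-133) = 165*(-133) = -21945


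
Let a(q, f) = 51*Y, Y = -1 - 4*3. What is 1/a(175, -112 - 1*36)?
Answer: -1/663 ≈ -0.0015083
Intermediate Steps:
Y = -13 (Y = -1 - 12 = -13)
a(q, f) = -663 (a(q, f) = 51*(-13) = -663)
1/a(175, -112 - 1*36) = 1/(-663) = -1/663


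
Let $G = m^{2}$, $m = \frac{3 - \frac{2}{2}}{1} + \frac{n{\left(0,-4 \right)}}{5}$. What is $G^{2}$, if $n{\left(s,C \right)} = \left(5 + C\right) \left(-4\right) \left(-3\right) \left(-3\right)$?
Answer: $\frac{456976}{625} \approx 731.16$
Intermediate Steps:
$n{\left(s,C \right)} = -180 - 36 C$ ($n{\left(s,C \right)} = \left(-20 - 4 C\right) \left(-3\right) \left(-3\right) = \left(60 + 12 C\right) \left(-3\right) = -180 - 36 C$)
$m = - \frac{26}{5}$ ($m = \frac{3 - \frac{2}{2}}{1} + \frac{-180 - -144}{5} = \left(3 - 1\right) 1 + \left(-180 + 144\right) \frac{1}{5} = \left(3 - 1\right) 1 - \frac{36}{5} = 2 \cdot 1 - \frac{36}{5} = 2 - \frac{36}{5} = - \frac{26}{5} \approx -5.2$)
$G = \frac{676}{25}$ ($G = \left(- \frac{26}{5}\right)^{2} = \frac{676}{25} \approx 27.04$)
$G^{2} = \left(\frac{676}{25}\right)^{2} = \frac{456976}{625}$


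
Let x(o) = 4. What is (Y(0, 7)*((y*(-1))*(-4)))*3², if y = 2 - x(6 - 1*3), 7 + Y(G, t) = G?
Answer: 504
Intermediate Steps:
Y(G, t) = -7 + G
y = -2 (y = 2 - 1*4 = 2 - 4 = -2)
(Y(0, 7)*((y*(-1))*(-4)))*3² = ((-7 + 0)*(-2*(-1)*(-4)))*3² = -14*(-4)*9 = -7*(-8)*9 = 56*9 = 504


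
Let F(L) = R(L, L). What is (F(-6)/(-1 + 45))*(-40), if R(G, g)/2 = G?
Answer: 120/11 ≈ 10.909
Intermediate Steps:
R(G, g) = 2*G
F(L) = 2*L
(F(-6)/(-1 + 45))*(-40) = ((2*(-6))/(-1 + 45))*(-40) = (-12/44)*(-40) = ((1/44)*(-12))*(-40) = -3/11*(-40) = 120/11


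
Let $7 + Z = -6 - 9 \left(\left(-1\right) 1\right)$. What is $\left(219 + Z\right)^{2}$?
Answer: $46225$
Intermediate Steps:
$Z = -4$ ($Z = -7 - \left(6 + 9 \left(\left(-1\right) 1\right)\right) = -7 - -3 = -7 + \left(-6 + 9\right) = -7 + 3 = -4$)
$\left(219 + Z\right)^{2} = \left(219 - 4\right)^{2} = 215^{2} = 46225$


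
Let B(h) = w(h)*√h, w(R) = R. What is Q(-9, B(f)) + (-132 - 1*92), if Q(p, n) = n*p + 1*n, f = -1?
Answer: -224 + 8*I ≈ -224.0 + 8.0*I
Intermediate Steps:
B(h) = h^(3/2) (B(h) = h*√h = h^(3/2))
Q(p, n) = n + n*p (Q(p, n) = n*p + n = n + n*p)
Q(-9, B(f)) + (-132 - 1*92) = (-1)^(3/2)*(1 - 9) + (-132 - 1*92) = -I*(-8) + (-132 - 92) = 8*I - 224 = -224 + 8*I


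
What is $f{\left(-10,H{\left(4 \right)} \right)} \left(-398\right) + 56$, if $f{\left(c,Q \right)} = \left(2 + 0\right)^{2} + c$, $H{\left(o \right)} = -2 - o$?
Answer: $2444$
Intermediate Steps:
$f{\left(c,Q \right)} = 4 + c$ ($f{\left(c,Q \right)} = 2^{2} + c = 4 + c$)
$f{\left(-10,H{\left(4 \right)} \right)} \left(-398\right) + 56 = \left(4 - 10\right) \left(-398\right) + 56 = \left(-6\right) \left(-398\right) + 56 = 2388 + 56 = 2444$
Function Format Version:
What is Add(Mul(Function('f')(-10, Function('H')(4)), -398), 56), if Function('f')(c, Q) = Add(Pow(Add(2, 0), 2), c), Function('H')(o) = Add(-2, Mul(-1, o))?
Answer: 2444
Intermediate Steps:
Function('f')(c, Q) = Add(4, c) (Function('f')(c, Q) = Add(Pow(2, 2), c) = Add(4, c))
Add(Mul(Function('f')(-10, Function('H')(4)), -398), 56) = Add(Mul(Add(4, -10), -398), 56) = Add(Mul(-6, -398), 56) = Add(2388, 56) = 2444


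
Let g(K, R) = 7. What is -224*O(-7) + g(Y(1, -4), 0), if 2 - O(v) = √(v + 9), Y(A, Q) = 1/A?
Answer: -441 + 224*√2 ≈ -124.22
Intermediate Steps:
O(v) = 2 - √(9 + v) (O(v) = 2 - √(v + 9) = 2 - √(9 + v))
-224*O(-7) + g(Y(1, -4), 0) = -224*(2 - √(9 - 7)) + 7 = -224*(2 - √2) + 7 = (-448 + 224*√2) + 7 = -441 + 224*√2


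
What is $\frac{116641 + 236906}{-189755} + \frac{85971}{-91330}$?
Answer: $- \frac{9720574923}{3466064830} \approx -2.8045$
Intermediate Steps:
$\frac{116641 + 236906}{-189755} + \frac{85971}{-91330} = 353547 \left(- \frac{1}{189755}\right) + 85971 \left(- \frac{1}{91330}\right) = - \frac{353547}{189755} - \frac{85971}{91330} = - \frac{9720574923}{3466064830}$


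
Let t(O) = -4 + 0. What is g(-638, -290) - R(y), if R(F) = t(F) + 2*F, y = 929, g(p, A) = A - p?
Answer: -1506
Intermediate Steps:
t(O) = -4
R(F) = -4 + 2*F
g(-638, -290) - R(y) = (-290 - 1*(-638)) - (-4 + 2*929) = (-290 + 638) - (-4 + 1858) = 348 - 1*1854 = 348 - 1854 = -1506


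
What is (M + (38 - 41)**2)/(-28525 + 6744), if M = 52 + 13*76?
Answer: -1049/21781 ≈ -0.048161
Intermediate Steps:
M = 1040 (M = 52 + 988 = 1040)
(M + (38 - 41)**2)/(-28525 + 6744) = (1040 + (38 - 41)**2)/(-28525 + 6744) = (1040 + (-3)**2)/(-21781) = (1040 + 9)*(-1/21781) = 1049*(-1/21781) = -1049/21781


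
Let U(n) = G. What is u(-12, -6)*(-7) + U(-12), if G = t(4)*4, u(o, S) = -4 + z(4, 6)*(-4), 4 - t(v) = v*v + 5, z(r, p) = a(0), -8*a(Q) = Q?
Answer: -40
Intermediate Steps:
a(Q) = -Q/8
z(r, p) = 0 (z(r, p) = -1/8*0 = 0)
t(v) = -1 - v**2 (t(v) = 4 - (v*v + 5) = 4 - (v**2 + 5) = 4 - (5 + v**2) = 4 + (-5 - v**2) = -1 - v**2)
u(o, S) = -4 (u(o, S) = -4 + 0*(-4) = -4 + 0 = -4)
G = -68 (G = (-1 - 1*4**2)*4 = (-1 - 1*16)*4 = (-1 - 16)*4 = -17*4 = -68)
U(n) = -68
u(-12, -6)*(-7) + U(-12) = -4*(-7) - 68 = 28 - 68 = -40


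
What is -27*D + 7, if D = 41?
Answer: -1100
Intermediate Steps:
-27*D + 7 = -27*41 + 7 = -1107 + 7 = -1100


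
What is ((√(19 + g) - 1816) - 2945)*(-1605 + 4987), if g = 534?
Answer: -16101702 + 3382*√553 ≈ -1.6022e+7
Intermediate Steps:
((√(19 + g) - 1816) - 2945)*(-1605 + 4987) = ((√(19 + 534) - 1816) - 2945)*(-1605 + 4987) = ((√553 - 1816) - 2945)*3382 = ((-1816 + √553) - 2945)*3382 = (-4761 + √553)*3382 = -16101702 + 3382*√553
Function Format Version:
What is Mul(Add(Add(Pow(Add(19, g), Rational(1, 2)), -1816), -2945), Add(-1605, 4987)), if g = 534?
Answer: Add(-16101702, Mul(3382, Pow(553, Rational(1, 2)))) ≈ -1.6022e+7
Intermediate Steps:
Mul(Add(Add(Pow(Add(19, g), Rational(1, 2)), -1816), -2945), Add(-1605, 4987)) = Mul(Add(Add(Pow(Add(19, 534), Rational(1, 2)), -1816), -2945), Add(-1605, 4987)) = Mul(Add(Add(Pow(553, Rational(1, 2)), -1816), -2945), 3382) = Mul(Add(Add(-1816, Pow(553, Rational(1, 2))), -2945), 3382) = Mul(Add(-4761, Pow(553, Rational(1, 2))), 3382) = Add(-16101702, Mul(3382, Pow(553, Rational(1, 2))))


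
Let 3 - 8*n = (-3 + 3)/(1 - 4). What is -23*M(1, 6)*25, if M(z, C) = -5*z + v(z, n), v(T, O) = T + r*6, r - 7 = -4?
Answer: -8050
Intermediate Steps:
n = 3/8 (n = 3/8 - (-3 + 3)/(8*(1 - 4)) = 3/8 - 0/(-3) = 3/8 - 0*(-1)/3 = 3/8 - 1/8*0 = 3/8 + 0 = 3/8 ≈ 0.37500)
r = 3 (r = 7 - 4 = 3)
v(T, O) = 18 + T (v(T, O) = T + 3*6 = T + 18 = 18 + T)
M(z, C) = 18 - 4*z (M(z, C) = -5*z + (18 + z) = 18 - 4*z)
-23*M(1, 6)*25 = -23*(18 - 4*1)*25 = -23*(18 - 4)*25 = -23*14*25 = -322*25 = -8050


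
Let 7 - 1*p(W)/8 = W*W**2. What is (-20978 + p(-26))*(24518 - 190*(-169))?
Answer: 6777578808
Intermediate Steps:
p(W) = 56 - 8*W**3 (p(W) = 56 - 8*W*W**2 = 56 - 8*W**3)
(-20978 + p(-26))*(24518 - 190*(-169)) = (-20978 + (56 - 8*(-26)**3))*(24518 - 190*(-169)) = (-20978 + (56 - 8*(-17576)))*(24518 + 32110) = (-20978 + (56 + 140608))*56628 = (-20978 + 140664)*56628 = 119686*56628 = 6777578808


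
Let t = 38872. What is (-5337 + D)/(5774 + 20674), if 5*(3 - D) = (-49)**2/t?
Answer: -54564139/270549120 ≈ -0.20168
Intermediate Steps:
D = 580679/194360 (D = 3 - (-49)**2/(5*38872) = 3 - 2401/(5*38872) = 3 - 1/5*2401/38872 = 3 - 2401/194360 = 580679/194360 ≈ 2.9876)
(-5337 + D)/(5774 + 20674) = (-5337 + 580679/194360)/(5774 + 20674) = -1036718641/194360/26448 = -1036718641/194360*1/26448 = -54564139/270549120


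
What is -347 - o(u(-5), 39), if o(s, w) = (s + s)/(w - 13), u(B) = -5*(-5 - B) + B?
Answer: -4506/13 ≈ -346.62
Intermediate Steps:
u(B) = 25 + 6*B (u(B) = (25 + 5*B) + B = 25 + 6*B)
o(s, w) = 2*s/(-13 + w) (o(s, w) = (2*s)/(-13 + w) = 2*s/(-13 + w))
-347 - o(u(-5), 39) = -347 - 2*(25 + 6*(-5))/(-13 + 39) = -347 - 2*(25 - 30)/26 = -347 - 2*(-5)/26 = -347 - 1*(-5/13) = -347 + 5/13 = -4506/13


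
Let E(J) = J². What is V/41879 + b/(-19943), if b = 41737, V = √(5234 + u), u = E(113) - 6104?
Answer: -41737/19943 + √11899/41879 ≈ -2.0902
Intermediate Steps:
u = 6665 (u = 113² - 6104 = 12769 - 6104 = 6665)
V = √11899 (V = √(5234 + 6665) = √11899 ≈ 109.08)
V/41879 + b/(-19943) = √11899/41879 + 41737/(-19943) = √11899*(1/41879) + 41737*(-1/19943) = √11899/41879 - 41737/19943 = -41737/19943 + √11899/41879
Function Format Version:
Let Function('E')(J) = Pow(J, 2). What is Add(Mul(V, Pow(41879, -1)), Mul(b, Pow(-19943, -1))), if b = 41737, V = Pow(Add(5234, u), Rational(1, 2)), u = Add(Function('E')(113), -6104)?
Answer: Add(Rational(-41737, 19943), Mul(Rational(1, 41879), Pow(11899, Rational(1, 2)))) ≈ -2.0902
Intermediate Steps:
u = 6665 (u = Add(Pow(113, 2), -6104) = Add(12769, -6104) = 6665)
V = Pow(11899, Rational(1, 2)) (V = Pow(Add(5234, 6665), Rational(1, 2)) = Pow(11899, Rational(1, 2)) ≈ 109.08)
Add(Mul(V, Pow(41879, -1)), Mul(b, Pow(-19943, -1))) = Add(Mul(Pow(11899, Rational(1, 2)), Pow(41879, -1)), Mul(41737, Pow(-19943, -1))) = Add(Mul(Pow(11899, Rational(1, 2)), Rational(1, 41879)), Mul(41737, Rational(-1, 19943))) = Add(Mul(Rational(1, 41879), Pow(11899, Rational(1, 2))), Rational(-41737, 19943)) = Add(Rational(-41737, 19943), Mul(Rational(1, 41879), Pow(11899, Rational(1, 2))))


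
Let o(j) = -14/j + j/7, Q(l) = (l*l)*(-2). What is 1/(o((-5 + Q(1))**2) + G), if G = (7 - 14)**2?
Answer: 7/390 ≈ 0.017949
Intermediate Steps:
Q(l) = -2*l**2 (Q(l) = l**2*(-2) = -2*l**2)
o(j) = -14/j + j/7 (o(j) = -14/j + j*(1/7) = -14/j + j/7)
G = 49 (G = (-7)**2 = 49)
1/(o((-5 + Q(1))**2) + G) = 1/((-14/(-5 - 2*1**2)**2 + (-5 - 2*1**2)**2/7) + 49) = 1/((-14/(-5 - 2*1)**2 + (-5 - 2*1)**2/7) + 49) = 1/((-14/(-5 - 2)**2 + (-5 - 2)**2/7) + 49) = 1/((-14/((-7)**2) + (1/7)*(-7)**2) + 49) = 1/((-14/49 + (1/7)*49) + 49) = 1/((-14*1/49 + 7) + 49) = 1/((-2/7 + 7) + 49) = 1/(47/7 + 49) = 1/(390/7) = 7/390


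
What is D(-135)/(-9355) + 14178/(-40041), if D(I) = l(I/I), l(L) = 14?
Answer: -44398588/124861185 ≈ -0.35558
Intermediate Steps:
D(I) = 14
D(-135)/(-9355) + 14178/(-40041) = 14/(-9355) + 14178/(-40041) = 14*(-1/9355) + 14178*(-1/40041) = -14/9355 - 4726/13347 = -44398588/124861185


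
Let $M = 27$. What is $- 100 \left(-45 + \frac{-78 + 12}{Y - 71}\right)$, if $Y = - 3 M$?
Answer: $\frac{84675}{19} \approx 4456.6$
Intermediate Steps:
$Y = -81$ ($Y = \left(-3\right) 27 = -81$)
$- 100 \left(-45 + \frac{-78 + 12}{Y - 71}\right) = - 100 \left(-45 + \frac{-78 + 12}{-81 - 71}\right) = - 100 \left(-45 - \frac{66}{-152}\right) = - 100 \left(-45 - - \frac{33}{76}\right) = - 100 \left(-45 + \frac{33}{76}\right) = \left(-100\right) \left(- \frac{3387}{76}\right) = \frac{84675}{19}$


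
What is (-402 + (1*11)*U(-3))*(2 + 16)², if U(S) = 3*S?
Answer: -162324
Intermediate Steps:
(-402 + (1*11)*U(-3))*(2 + 16)² = (-402 + (1*11)*(3*(-3)))*(2 + 16)² = (-402 + 11*(-9))*18² = (-402 - 99)*324 = -501*324 = -162324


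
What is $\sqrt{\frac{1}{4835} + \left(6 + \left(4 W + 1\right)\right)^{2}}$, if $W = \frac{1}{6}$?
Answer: $\frac{2 \sqrt{3091648885}}{14505} \approx 7.6667$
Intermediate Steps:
$W = \frac{1}{6} \approx 0.16667$
$\sqrt{\frac{1}{4835} + \left(6 + \left(4 W + 1\right)\right)^{2}} = \sqrt{\frac{1}{4835} + \left(6 + \left(4 \cdot \frac{1}{6} + 1\right)\right)^{2}} = \sqrt{\frac{1}{4835} + \left(6 + \left(\frac{2}{3} + 1\right)\right)^{2}} = \sqrt{\frac{1}{4835} + \left(6 + \frac{5}{3}\right)^{2}} = \sqrt{\frac{1}{4835} + \left(\frac{23}{3}\right)^{2}} = \sqrt{\frac{1}{4835} + \frac{529}{9}} = \sqrt{\frac{2557724}{43515}} = \frac{2 \sqrt{3091648885}}{14505}$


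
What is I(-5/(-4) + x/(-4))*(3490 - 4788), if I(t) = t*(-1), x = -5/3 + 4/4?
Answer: 11033/6 ≈ 1838.8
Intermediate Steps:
x = -2/3 (x = -5*1/3 + 4*(1/4) = -5/3 + 1 = -2/3 ≈ -0.66667)
I(t) = -t
I(-5/(-4) + x/(-4))*(3490 - 4788) = (-(-5/(-4) - 2/3/(-4)))*(3490 - 4788) = -(-5*(-1/4) - 2/3*(-1/4))*(-1298) = -(5/4 + 1/6)*(-1298) = -1*17/12*(-1298) = -17/12*(-1298) = 11033/6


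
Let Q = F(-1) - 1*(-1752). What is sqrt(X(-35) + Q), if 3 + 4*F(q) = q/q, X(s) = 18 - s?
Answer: 3*sqrt(802)/2 ≈ 42.479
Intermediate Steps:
F(q) = -1/2 (F(q) = -3/4 + (q/q)/4 = -3/4 + (1/4)*1 = -3/4 + 1/4 = -1/2)
Q = 3503/2 (Q = -1/2 - 1*(-1752) = -1/2 + 1752 = 3503/2 ≈ 1751.5)
sqrt(X(-35) + Q) = sqrt((18 - 1*(-35)) + 3503/2) = sqrt((18 + 35) + 3503/2) = sqrt(53 + 3503/2) = sqrt(3609/2) = 3*sqrt(802)/2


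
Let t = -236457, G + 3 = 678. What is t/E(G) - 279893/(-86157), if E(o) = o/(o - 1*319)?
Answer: -268607208847/2153925 ≈ -1.2471e+5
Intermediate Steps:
G = 675 (G = -3 + 678 = 675)
E(o) = o/(-319 + o) (E(o) = o/(o - 319) = o/(-319 + o))
t/E(G) - 279893/(-86157) = -236457/(675/(-319 + 675)) - 279893/(-86157) = -236457/(675/356) - 279893*(-1/86157) = -236457/(675*(1/356)) + 279893/86157 = -236457/675/356 + 279893/86157 = -236457*356/675 + 279893/86157 = -9353188/75 + 279893/86157 = -268607208847/2153925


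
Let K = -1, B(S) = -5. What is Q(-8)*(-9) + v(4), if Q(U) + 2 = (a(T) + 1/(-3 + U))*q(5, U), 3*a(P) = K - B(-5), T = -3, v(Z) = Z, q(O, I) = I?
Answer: 1226/11 ≈ 111.45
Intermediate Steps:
a(P) = 4/3 (a(P) = (-1 - 1*(-5))/3 = (-1 + 5)/3 = (1/3)*4 = 4/3)
Q(U) = -2 + U*(4/3 + 1/(-3 + U)) (Q(U) = -2 + (4/3 + 1/(-3 + U))*U = -2 + U*(4/3 + 1/(-3 + U)))
Q(-8)*(-9) + v(4) = ((18 - 15*(-8) + 4*(-8)**2)/(3*(-3 - 8)))*(-9) + 4 = ((1/3)*(18 + 120 + 4*64)/(-11))*(-9) + 4 = ((1/3)*(-1/11)*(18 + 120 + 256))*(-9) + 4 = ((1/3)*(-1/11)*394)*(-9) + 4 = -394/33*(-9) + 4 = 1182/11 + 4 = 1226/11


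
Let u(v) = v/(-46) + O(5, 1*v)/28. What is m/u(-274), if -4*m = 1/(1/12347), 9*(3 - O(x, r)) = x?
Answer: -17890803/35030 ≈ -510.73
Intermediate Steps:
O(x, r) = 3 - x/9
u(v) = 11/126 - v/46 (u(v) = v/(-46) + (3 - ⅑*5)/28 = v*(-1/46) + (3 - 5/9)*(1/28) = -v/46 + (22/9)*(1/28) = -v/46 + 11/126 = 11/126 - v/46)
m = -12347/4 (m = -1/(4*(1/12347)) = -1/(4*1/12347) = -¼*12347 = -12347/4 ≈ -3086.8)
m/u(-274) = -12347/(4*(11/126 - 1/46*(-274))) = -12347/(4*(11/126 + 137/23)) = -12347/(4*17515/2898) = -12347/4*2898/17515 = -17890803/35030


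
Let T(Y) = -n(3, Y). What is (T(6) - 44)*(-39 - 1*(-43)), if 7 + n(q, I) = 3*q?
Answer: -184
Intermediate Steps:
n(q, I) = -7 + 3*q
T(Y) = -2 (T(Y) = -(-7 + 3*3) = -(-7 + 9) = -1*2 = -2)
(T(6) - 44)*(-39 - 1*(-43)) = (-2 - 44)*(-39 - 1*(-43)) = -46*(-39 + 43) = -46*4 = -184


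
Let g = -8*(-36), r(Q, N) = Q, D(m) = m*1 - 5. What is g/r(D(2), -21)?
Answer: -96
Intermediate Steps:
D(m) = -5 + m (D(m) = m - 5 = -5 + m)
g = 288
g/r(D(2), -21) = 288/(-5 + 2) = 288/(-3) = 288*(-1/3) = -96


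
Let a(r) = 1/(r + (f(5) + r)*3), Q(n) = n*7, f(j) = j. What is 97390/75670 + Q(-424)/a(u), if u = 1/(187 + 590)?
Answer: -37405747843/839937 ≈ -44534.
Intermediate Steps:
Q(n) = 7*n
u = 1/777 ≈ 0.0012870
a(r) = 1/(15 + 4*r) (a(r) = 1/(r + (5 + r)*3) = 1/(r + (15 + 3*r)) = 1/(15 + 4*r))
97390/75670 + Q(-424)/a(u) = 97390/75670 + (7*(-424))/(1/(15 + 4*(1/777))) = 97390*(1/75670) - 2968/(1/(15 + 4/777)) = 9739/7567 - 2968/(1/(11659/777)) = 9739/7567 - 2968/777/11659 = 9739/7567 - 2968*11659/777 = 9739/7567 - 4943416/111 = -37405747843/839937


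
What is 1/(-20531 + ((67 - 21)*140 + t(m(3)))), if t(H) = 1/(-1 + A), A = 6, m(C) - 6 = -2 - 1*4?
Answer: -5/70454 ≈ -7.0968e-5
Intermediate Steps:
m(C) = 0 (m(C) = 6 + (-2 - 1*4) = 6 + (-2 - 4) = 6 - 6 = 0)
t(H) = 1/5 (t(H) = 1/(-1 + 6) = 1/5)
1/(-20531 + ((67 - 21)*140 + t(m(3)))) = 1/(-20531 + ((67 - 21)*140 + 1/5)) = 1/(-20531 + (46*140 + 1/5)) = 1/(-20531 + (6440 + 1/5)) = 1/(-20531 + 32201/5) = 1/(-70454/5) = -5/70454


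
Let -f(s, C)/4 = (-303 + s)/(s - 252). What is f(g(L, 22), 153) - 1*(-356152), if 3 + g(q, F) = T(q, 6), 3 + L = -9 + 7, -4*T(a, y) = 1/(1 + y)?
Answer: 2543247156/7141 ≈ 3.5615e+5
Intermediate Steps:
T(a, y) = -1/(4*(1 + y))
L = -5 (L = -3 + (-9 + 7) = -3 - 2 = -5)
g(q, F) = -85/28 (g(q, F) = -3 - 1/(4 + 4*6) = -3 - 1/(4 + 24) = -3 - 1/28 = -85/28)
f(s, C) = -4*(-303 + s)/(-252 + s) (f(s, C) = -4*(-303 + s)/(s - 252) = -4*(-303 + s)/(-252 + s))
f(g(L, 22), 153) - 1*(-356152) = 4*(303 - 1*(-85/28))/(-252 - 85/28) - 1*(-356152) = 4*(303 + 85/28)/(-7141/28) + 356152 = 4*(-28/7141)*(8569/28) + 356152 = -34276/7141 + 356152 = 2543247156/7141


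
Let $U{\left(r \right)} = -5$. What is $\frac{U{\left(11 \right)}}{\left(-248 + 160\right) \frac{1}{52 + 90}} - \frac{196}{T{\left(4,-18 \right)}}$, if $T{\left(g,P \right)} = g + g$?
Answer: $- \frac{723}{44} \approx -16.432$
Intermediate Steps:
$T{\left(g,P \right)} = 2 g$
$\frac{U{\left(11 \right)}}{\left(-248 + 160\right) \frac{1}{52 + 90}} - \frac{196}{T{\left(4,-18 \right)}} = - \frac{5}{\left(-248 + 160\right) \frac{1}{52 + 90}} - \frac{196}{2 \cdot 4} = - \frac{5}{\left(-88\right) \frac{1}{142}} - \frac{196}{8} = - \frac{5}{\left(-88\right) \frac{1}{142}} - \frac{49}{2} = - \frac{5}{- \frac{44}{71}} - \frac{49}{2} = \left(-5\right) \left(- \frac{71}{44}\right) - \frac{49}{2} = \frac{355}{44} - \frac{49}{2} = - \frac{723}{44}$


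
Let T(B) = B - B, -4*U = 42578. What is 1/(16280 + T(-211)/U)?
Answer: 1/16280 ≈ 6.1425e-5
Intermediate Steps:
U = -21289/2 (U = -¼*42578 = -21289/2 ≈ -10645.)
T(B) = 0
1/(16280 + T(-211)/U) = 1/(16280 + 0/(-21289/2)) = 1/(16280 + 0*(-2/21289)) = 1/(16280 + 0) = 1/16280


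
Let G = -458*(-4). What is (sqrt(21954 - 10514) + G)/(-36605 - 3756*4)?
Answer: -1832/51629 - 4*sqrt(715)/51629 ≈ -0.037556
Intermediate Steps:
G = 1832
(sqrt(21954 - 10514) + G)/(-36605 - 3756*4) = (sqrt(21954 - 10514) + 1832)/(-36605 - 3756*4) = (sqrt(11440) + 1832)/(-36605 - 15024) = (4*sqrt(715) + 1832)/(-51629) = (1832 + 4*sqrt(715))*(-1/51629) = -1832/51629 - 4*sqrt(715)/51629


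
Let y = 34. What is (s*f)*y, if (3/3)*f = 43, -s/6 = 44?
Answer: -385968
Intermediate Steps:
s = -264 (s = -6*44 = -264)
f = 43
(s*f)*y = -264*43*34 = -11352*34 = -385968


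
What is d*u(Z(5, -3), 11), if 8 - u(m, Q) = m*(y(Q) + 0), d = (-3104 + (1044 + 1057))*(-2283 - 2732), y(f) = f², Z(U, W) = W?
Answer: 1866146695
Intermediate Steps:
d = 5030045 (d = (-3104 + 2101)*(-5015) = -1003*(-5015) = 5030045)
u(m, Q) = 8 - m*Q² (u(m, Q) = 8 - m*(Q² + 0) = 8 - m*Q²)
d*u(Z(5, -3), 11) = 5030045*(8 - 1*(-3)*11²) = 5030045*(8 - 1*(-3)*121) = 5030045*(8 + 363) = 5030045*371 = 1866146695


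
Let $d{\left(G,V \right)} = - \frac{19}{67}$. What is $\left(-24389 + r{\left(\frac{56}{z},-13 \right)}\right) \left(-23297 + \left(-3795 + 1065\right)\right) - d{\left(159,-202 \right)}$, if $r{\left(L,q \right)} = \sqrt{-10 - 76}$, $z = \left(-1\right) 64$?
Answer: $\frac{42529757720}{67} - 26027 i \sqrt{86} \approx 6.3477 \cdot 10^{8} - 2.4136 \cdot 10^{5} i$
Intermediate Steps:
$d{\left(G,V \right)} = - \frac{19}{67}$ ($d{\left(G,V \right)} = \left(-19\right) \frac{1}{67} = - \frac{19}{67}$)
$z = -64$
$r{\left(L,q \right)} = i \sqrt{86}$ ($r{\left(L,q \right)} = \sqrt{-86} = i \sqrt{86}$)
$\left(-24389 + r{\left(\frac{56}{z},-13 \right)}\right) \left(-23297 + \left(-3795 + 1065\right)\right) - d{\left(159,-202 \right)} = \left(-24389 + i \sqrt{86}\right) \left(-23297 + \left(-3795 + 1065\right)\right) - - \frac{19}{67} = \left(-24389 + i \sqrt{86}\right) \left(-23297 - 2730\right) + \frac{19}{67} = \left(-24389 + i \sqrt{86}\right) \left(-26027\right) + \frac{19}{67} = \left(634772503 - 26027 i \sqrt{86}\right) + \frac{19}{67} = \frac{42529757720}{67} - 26027 i \sqrt{86}$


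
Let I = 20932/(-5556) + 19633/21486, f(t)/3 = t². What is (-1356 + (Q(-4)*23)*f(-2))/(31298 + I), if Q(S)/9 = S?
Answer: -37444339752/103774892899 ≈ -0.36082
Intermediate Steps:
Q(S) = 9*S
f(t) = 3*t²
I = -9462889/3316006 (I = 20932*(-1/5556) + 19633*(1/21486) = -5233/1389 + 19633/21486 = -9462889/3316006 ≈ -2.8537)
(-1356 + (Q(-4)*23)*f(-2))/(31298 + I) = (-1356 + ((9*(-4))*23)*(3*(-2)²))/(31298 - 9462889/3316006) = (-1356 + (-36*23)*(3*4))/(103774892899/3316006) = (-1356 - 828*12)*(3316006/103774892899) = (-1356 - 9936)*(3316006/103774892899) = -11292*3316006/103774892899 = -37444339752/103774892899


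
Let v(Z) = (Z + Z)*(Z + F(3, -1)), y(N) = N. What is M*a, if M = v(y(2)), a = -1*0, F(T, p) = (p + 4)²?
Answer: 0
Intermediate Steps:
F(T, p) = (4 + p)²
v(Z) = 2*Z*(9 + Z) (v(Z) = (Z + Z)*(Z + (4 - 1)²) = (2*Z)*(Z + 3²) = (2*Z)*(Z + 9) = (2*Z)*(9 + Z) = 2*Z*(9 + Z))
a = 0
M = 44 (M = 2*2*(9 + 2) = 2*2*11 = 44)
M*a = 44*0 = 0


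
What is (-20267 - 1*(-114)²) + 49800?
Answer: 16537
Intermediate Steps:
(-20267 - 1*(-114)²) + 49800 = (-20267 - 1*12996) + 49800 = (-20267 - 12996) + 49800 = -33263 + 49800 = 16537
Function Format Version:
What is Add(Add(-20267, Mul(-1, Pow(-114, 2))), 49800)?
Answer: 16537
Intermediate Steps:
Add(Add(-20267, Mul(-1, Pow(-114, 2))), 49800) = Add(Add(-20267, Mul(-1, 12996)), 49800) = Add(Add(-20267, -12996), 49800) = Add(-33263, 49800) = 16537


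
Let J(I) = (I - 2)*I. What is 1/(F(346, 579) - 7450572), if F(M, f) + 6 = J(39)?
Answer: -1/7449135 ≈ -1.3424e-7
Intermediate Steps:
J(I) = I*(-2 + I) (J(I) = (-2 + I)*I = I*(-2 + I))
F(M, f) = 1437 (F(M, f) = -6 + 39*(-2 + 39) = -6 + 39*37 = -6 + 1443 = 1437)
1/(F(346, 579) - 7450572) = 1/(1437 - 7450572) = 1/(-7449135) = -1/7449135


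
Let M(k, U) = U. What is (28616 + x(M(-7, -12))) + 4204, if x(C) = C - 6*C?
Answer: 32880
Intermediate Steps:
x(C) = -5*C
(28616 + x(M(-7, -12))) + 4204 = (28616 - 5*(-12)) + 4204 = (28616 + 60) + 4204 = 28676 + 4204 = 32880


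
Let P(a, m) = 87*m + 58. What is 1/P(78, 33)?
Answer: 1/2929 ≈ 0.00034141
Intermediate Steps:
P(a, m) = 58 + 87*m
1/P(78, 33) = 1/(58 + 87*33) = 1/(58 + 2871) = 1/2929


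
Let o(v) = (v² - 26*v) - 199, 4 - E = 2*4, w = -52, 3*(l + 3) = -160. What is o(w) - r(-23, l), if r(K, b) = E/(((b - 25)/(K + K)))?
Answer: 235415/61 ≈ 3859.3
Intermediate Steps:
l = -169/3 (l = -3 + (⅓)*(-160) = -3 - 160/3 = -169/3 ≈ -56.333)
E = -4 (E = 4 - 2*4 = 4 - 1*8 = 4 - 8 = -4)
o(v) = -199 + v² - 26*v
r(K, b) = -8*K/(-25 + b) (r(K, b) = -4*(K + K)/(b - 25) = -4*2*K/(-25 + b) = -8*K/(-25 + b))
o(w) - r(-23, l) = (-199 + (-52)² - 26*(-52)) - (-8)*(-23)/(-25 - 169/3) = (-199 + 2704 + 1352) - (-8)*(-23)/(-244/3) = 3857 - (-8)*(-23)*(-3)/244 = 3857 - 1*(-138/61) = 3857 + 138/61 = 235415/61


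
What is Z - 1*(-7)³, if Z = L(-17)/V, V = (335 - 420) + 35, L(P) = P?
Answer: 17167/50 ≈ 343.34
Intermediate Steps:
V = -50 (V = -85 + 35 = -50)
Z = 17/50 (Z = -17/(-50) = -17*(-1/50) = 17/50 ≈ 0.34000)
Z - 1*(-7)³ = 17/50 - 1*(-7)³ = 17/50 - 1*(-343) = 17/50 + 343 = 17167/50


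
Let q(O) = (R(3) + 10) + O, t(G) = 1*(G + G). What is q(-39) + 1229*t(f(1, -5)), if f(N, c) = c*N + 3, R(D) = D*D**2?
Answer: -4918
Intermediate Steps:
R(D) = D**3
f(N, c) = 3 + N*c (f(N, c) = N*c + 3 = 3 + N*c)
t(G) = 2*G (t(G) = 1*(2*G) = 2*G)
q(O) = 37 + O (q(O) = (3**3 + 10) + O = (27 + 10) + O = 37 + O)
q(-39) + 1229*t(f(1, -5)) = (37 - 39) + 1229*(2*(3 + 1*(-5))) = -2 + 1229*(2*(3 - 5)) = -2 + 1229*(2*(-2)) = -2 + 1229*(-4) = -2 - 4916 = -4918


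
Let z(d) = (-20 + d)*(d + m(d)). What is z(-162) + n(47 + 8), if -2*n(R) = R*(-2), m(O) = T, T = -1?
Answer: 29721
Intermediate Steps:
m(O) = -1
n(R) = R (n(R) = -R*(-2)/2 = -(-1)*R = R)
z(d) = (-1 + d)*(-20 + d) (z(d) = (-20 + d)*(d - 1) = (-20 + d)*(-1 + d) = (-1 + d)*(-20 + d))
z(-162) + n(47 + 8) = (20 + (-162)**2 - 21*(-162)) + (47 + 8) = (20 + 26244 + 3402) + 55 = 29666 + 55 = 29721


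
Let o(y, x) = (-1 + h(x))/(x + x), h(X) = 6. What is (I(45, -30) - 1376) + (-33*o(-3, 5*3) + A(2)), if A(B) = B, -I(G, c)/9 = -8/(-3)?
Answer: -2807/2 ≈ -1403.5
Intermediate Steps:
I(G, c) = -24 (I(G, c) = -(-72)/(-3) = -(-72)*(-1)/3 = -9*8/3 = -24)
o(y, x) = 5/(2*x) (o(y, x) = (-1 + 6)/(x + x) = 5/((2*x)) = 5*(1/(2*x)) = 5/(2*x))
(I(45, -30) - 1376) + (-33*o(-3, 5*3) + A(2)) = (-24 - 1376) + (-165/(2*(5*3)) + 2) = -1400 + (-165/(2*15) + 2) = -1400 + (-33*⅙ + 2) = -1400 + (-11/2 + 2) = -1400 - 7/2 = -2807/2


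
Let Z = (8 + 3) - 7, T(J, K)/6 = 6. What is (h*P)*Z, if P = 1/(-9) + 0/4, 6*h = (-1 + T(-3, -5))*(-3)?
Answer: 70/9 ≈ 7.7778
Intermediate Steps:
T(J, K) = 36 (T(J, K) = 6*6 = 36)
h = -35/2 (h = ((-1 + 36)*(-3))/6 = (35*(-3))/6 = (1/6)*(-105) = -35/2 ≈ -17.500)
P = -1/9 (P = 1*(-1/9) + 0*(1/4) = -1/9 + 0 = -1/9 ≈ -0.11111)
Z = 4 (Z = 11 - 7 = 4)
(h*P)*Z = -35/2*(-1/9)*4 = (35/18)*4 = 70/9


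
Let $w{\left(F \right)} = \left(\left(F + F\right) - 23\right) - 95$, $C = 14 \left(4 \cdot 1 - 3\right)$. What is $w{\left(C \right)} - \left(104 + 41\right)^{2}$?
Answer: $-21115$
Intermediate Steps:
$C = 14$ ($C = 14 \left(4 - 3\right) = 14 \cdot 1 = 14$)
$w{\left(F \right)} = -118 + 2 F$ ($w{\left(F \right)} = \left(2 F - 23\right) - 95 = \left(-23 + 2 F\right) - 95 = -118 + 2 F$)
$w{\left(C \right)} - \left(104 + 41\right)^{2} = \left(-118 + 2 \cdot 14\right) - \left(104 + 41\right)^{2} = \left(-118 + 28\right) - 145^{2} = -90 - 21025 = -21115$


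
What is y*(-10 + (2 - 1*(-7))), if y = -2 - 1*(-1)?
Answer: 1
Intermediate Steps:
y = -1 (y = -2 + 1 = -1)
y*(-10 + (2 - 1*(-7))) = -(-10 + (2 - 1*(-7))) = -(-10 + (2 + 7)) = -(-10 + 9) = -1*(-1) = 1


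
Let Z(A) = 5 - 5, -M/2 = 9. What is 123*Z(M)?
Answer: 0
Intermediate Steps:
M = -18 (M = -2*9 = -18)
Z(A) = 0
123*Z(M) = 123*0 = 0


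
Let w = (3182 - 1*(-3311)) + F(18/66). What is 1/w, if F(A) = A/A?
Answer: 1/6494 ≈ 0.00015399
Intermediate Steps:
F(A) = 1
w = 6494 (w = (3182 - 1*(-3311)) + 1 = (3182 + 3311) + 1 = 6493 + 1 = 6494)
1/w = 1/6494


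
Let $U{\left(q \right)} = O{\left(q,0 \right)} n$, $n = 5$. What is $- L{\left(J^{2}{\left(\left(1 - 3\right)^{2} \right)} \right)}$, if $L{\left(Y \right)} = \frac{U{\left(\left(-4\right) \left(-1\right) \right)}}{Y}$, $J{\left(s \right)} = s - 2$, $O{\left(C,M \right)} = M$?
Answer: $0$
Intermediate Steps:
$U{\left(q \right)} = 0$ ($U{\left(q \right)} = 0 \cdot 5 = 0$)
$J{\left(s \right)} = -2 + s$ ($J{\left(s \right)} = s - 2 = -2 + s$)
$L{\left(Y \right)} = 0$ ($L{\left(Y \right)} = \frac{0}{Y} = 0$)
$- L{\left(J^{2}{\left(\left(1 - 3\right)^{2} \right)} \right)} = \left(-1\right) 0 = 0$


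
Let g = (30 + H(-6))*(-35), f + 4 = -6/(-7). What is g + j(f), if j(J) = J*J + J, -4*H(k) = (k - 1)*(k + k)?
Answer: -15105/49 ≈ -308.27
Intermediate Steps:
H(k) = -k*(-1 + k)/2 (H(k) = -(k - 1)*(k + k)/4 = -(-1 + k)*2*k/4 = -k*(-1 + k)/2)
f = -22/7 (f = -4 - 6/(-7) = -4 - 6*(-⅐) = -4 + 6/7 = -22/7 ≈ -3.1429)
j(J) = J + J² (j(J) = J² + J = J + J²)
g = -315 (g = (30 + (½)*(-6)*(1 - 1*(-6)))*(-35) = (30 + (½)*(-6)*(1 + 6))*(-35) = (30 + (½)*(-6)*7)*(-35) = (30 - 21)*(-35) = 9*(-35) = -315)
g + j(f) = -315 - 22*(1 - 22/7)/7 = -315 - 22/7*(-15/7) = -315 + 330/49 = -15105/49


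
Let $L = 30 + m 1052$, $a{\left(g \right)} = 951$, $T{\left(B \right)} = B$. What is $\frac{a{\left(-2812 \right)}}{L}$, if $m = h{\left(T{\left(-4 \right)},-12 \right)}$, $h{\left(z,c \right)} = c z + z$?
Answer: $\frac{951}{46318} \approx 0.020532$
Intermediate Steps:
$h{\left(z,c \right)} = z + c z$
$m = 44$ ($m = - 4 \left(1 - 12\right) = \left(-4\right) \left(-11\right) = 44$)
$L = 46318$ ($L = 30 + 44 \cdot 1052 = 30 + 46288 = 46318$)
$\frac{a{\left(-2812 \right)}}{L} = \frac{951}{46318}$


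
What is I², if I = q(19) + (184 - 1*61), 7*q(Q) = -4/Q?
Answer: 267486025/17689 ≈ 15122.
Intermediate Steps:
q(Q) = -4/(7*Q) (q(Q) = (-4/Q)/7 = -4/(7*Q))
I = 16355/133 (I = -4/7/19 + (184 - 1*61) = -4/7*1/19 + (184 - 61) = -4/133 + 123 = 16355/133 ≈ 122.97)
I² = (16355/133)² = 267486025/17689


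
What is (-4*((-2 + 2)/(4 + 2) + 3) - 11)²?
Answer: 529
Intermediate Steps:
(-4*((-2 + 2)/(4 + 2) + 3) - 11)² = (-4*(0/6 + 3) - 11)² = (-4*(0*(⅙) + 3) - 11)² = (-4*(0 + 3) - 11)² = (-4*3 - 11)² = (-12 - 11)² = (-23)² = 529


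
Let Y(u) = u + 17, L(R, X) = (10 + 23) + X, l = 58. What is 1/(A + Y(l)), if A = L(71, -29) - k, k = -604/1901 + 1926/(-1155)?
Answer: 731885/59271897 ≈ 0.012348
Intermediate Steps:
k = -1452982/731885 (k = -604*1/1901 + 1926*(-1/1155) = -604/1901 - 642/385 = -1452982/731885 ≈ -1.9853)
L(R, X) = 33 + X
Y(u) = 17 + u
A = 4380522/731885 (A = (33 - 29) - 1*(-1452982/731885) = 4 + 1452982/731885 = 4380522/731885 ≈ 5.9853)
1/(A + Y(l)) = 1/(4380522/731885 + (17 + 58)) = 1/(4380522/731885 + 75) = 1/(59271897/731885) = 731885/59271897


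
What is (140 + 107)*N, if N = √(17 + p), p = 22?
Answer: 247*√39 ≈ 1542.5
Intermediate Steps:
N = √39 (N = √(17 + 22) = √39 ≈ 6.2450)
(140 + 107)*N = (140 + 107)*√39 = 247*√39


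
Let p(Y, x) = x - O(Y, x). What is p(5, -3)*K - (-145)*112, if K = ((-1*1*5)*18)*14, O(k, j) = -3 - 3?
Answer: 12460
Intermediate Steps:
O(k, j) = -6
K = -1260 (K = (-1*5*18)*14 = -5*18*14 = -90*14 = -1260)
p(Y, x) = 6 + x (p(Y, x) = x - 1*(-6) = x + 6 = 6 + x)
p(5, -3)*K - (-145)*112 = (6 - 3)*(-1260) - (-145)*112 = 3*(-1260) - 1*(-16240) = -3780 + 16240 = 12460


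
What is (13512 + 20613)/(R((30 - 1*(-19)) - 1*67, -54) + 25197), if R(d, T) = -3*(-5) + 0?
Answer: 11375/8404 ≈ 1.3535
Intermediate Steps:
R(d, T) = 15 (R(d, T) = 15 + 0 = 15)
(13512 + 20613)/(R((30 - 1*(-19)) - 1*67, -54) + 25197) = (13512 + 20613)/(15 + 25197) = 34125/25212 = 34125*(1/25212) = 11375/8404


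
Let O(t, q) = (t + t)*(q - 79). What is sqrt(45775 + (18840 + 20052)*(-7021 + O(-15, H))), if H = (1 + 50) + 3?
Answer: I*sqrt(243845957) ≈ 15616.0*I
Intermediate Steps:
H = 54 (H = 51 + 3 = 54)
O(t, q) = 2*t*(-79 + q) (O(t, q) = (2*t)*(-79 + q) = 2*t*(-79 + q))
sqrt(45775 + (18840 + 20052)*(-7021 + O(-15, H))) = sqrt(45775 + (18840 + 20052)*(-7021 + 2*(-15)*(-79 + 54))) = sqrt(45775 + 38892*(-7021 + 2*(-15)*(-25))) = sqrt(45775 + 38892*(-7021 + 750)) = sqrt(45775 + 38892*(-6271)) = sqrt(45775 - 243891732) = sqrt(-243845957) = I*sqrt(243845957)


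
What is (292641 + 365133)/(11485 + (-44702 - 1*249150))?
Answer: -657774/282367 ≈ -2.3295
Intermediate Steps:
(292641 + 365133)/(11485 + (-44702 - 1*249150)) = 657774/(11485 + (-44702 - 249150)) = 657774/(11485 - 293852) = 657774/(-282367) = 657774*(-1/282367) = -657774/282367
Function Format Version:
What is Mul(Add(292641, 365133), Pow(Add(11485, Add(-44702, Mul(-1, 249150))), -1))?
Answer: Rational(-657774, 282367) ≈ -2.3295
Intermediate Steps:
Mul(Add(292641, 365133), Pow(Add(11485, Add(-44702, Mul(-1, 249150))), -1)) = Mul(657774, Pow(Add(11485, Add(-44702, -249150)), -1)) = Mul(657774, Pow(Add(11485, -293852), -1)) = Mul(657774, Pow(-282367, -1)) = Mul(657774, Rational(-1, 282367)) = Rational(-657774, 282367)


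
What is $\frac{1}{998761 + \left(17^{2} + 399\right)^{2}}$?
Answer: $\frac{1}{1472105} \approx 6.793 \cdot 10^{-7}$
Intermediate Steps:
$\frac{1}{998761 + \left(17^{2} + 399\right)^{2}} = \frac{1}{998761 + \left(289 + 399\right)^{2}} = \frac{1}{998761 + 688^{2}} = \frac{1}{998761 + 473344} = \frac{1}{1472105}$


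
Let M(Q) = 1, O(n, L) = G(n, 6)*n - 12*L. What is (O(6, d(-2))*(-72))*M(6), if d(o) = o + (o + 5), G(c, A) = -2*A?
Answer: 6048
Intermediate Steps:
d(o) = 5 + 2*o (d(o) = o + (5 + o) = 5 + 2*o)
O(n, L) = -12*L - 12*n (O(n, L) = (-2*6)*n - 12*L = -12*n - 12*L = -12*L - 12*n)
(O(6, d(-2))*(-72))*M(6) = ((-12*(5 + 2*(-2)) - 12*6)*(-72))*1 = ((-12*(5 - 4) - 72)*(-72))*1 = ((-12*1 - 72)*(-72))*1 = ((-12 - 72)*(-72))*1 = -84*(-72)*1 = 6048*1 = 6048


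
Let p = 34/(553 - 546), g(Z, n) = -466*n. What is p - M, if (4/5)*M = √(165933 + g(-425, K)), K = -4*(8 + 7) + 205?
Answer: 34/7 - 5*√98363/4 ≈ -387.18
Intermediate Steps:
K = 145 (K = -4*15 + 205 = -60 + 205 = 145)
p = 34/7 ≈ 4.8571
M = 5*√98363/4 (M = 5*√(165933 - 466*145)/4 = 5*√(165933 - 67570)/4 = 5*√98363/4 ≈ 392.04)
p - M = 34/7 - 5*√98363/4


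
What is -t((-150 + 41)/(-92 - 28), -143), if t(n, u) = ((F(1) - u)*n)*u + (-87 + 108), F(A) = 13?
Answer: 202421/10 ≈ 20242.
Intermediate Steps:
t(n, u) = 21 + n*u*(13 - u) (t(n, u) = ((13 - u)*n)*u + (-87 + 108) = (n*(13 - u))*u + 21 = n*u*(13 - u) + 21 = 21 + n*u*(13 - u))
-t((-150 + 41)/(-92 - 28), -143) = -(21 - 1*(-150 + 41)/(-92 - 28)*(-143)**2 + 13*((-150 + 41)/(-92 - 28))*(-143)) = -(21 - 1*(-109/(-120))*20449 + 13*(-109/(-120))*(-143)) = -(21 - 1*(-109*(-1/120))*20449 + 13*(-109*(-1/120))*(-143)) = -(21 - 1*109/120*20449 + 13*(109/120)*(-143)) = -(21 - 2228941/120 - 202631/120) = -1*(-202421/10) = 202421/10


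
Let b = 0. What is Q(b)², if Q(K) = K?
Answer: 0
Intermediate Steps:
Q(b)² = 0² = 0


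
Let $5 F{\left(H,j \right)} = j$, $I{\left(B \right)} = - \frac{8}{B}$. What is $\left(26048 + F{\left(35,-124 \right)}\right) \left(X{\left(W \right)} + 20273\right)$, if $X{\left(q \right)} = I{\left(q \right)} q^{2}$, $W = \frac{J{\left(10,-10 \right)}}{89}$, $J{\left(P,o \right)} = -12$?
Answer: $\frac{234780399588}{445} \approx 5.276 \cdot 10^{8}$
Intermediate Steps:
$F{\left(H,j \right)} = \frac{j}{5}$
$W = - \frac{12}{89} \approx -0.13483$
$X{\left(q \right)} = - 8 q$ ($X{\left(q \right)} = - \frac{8}{q} q^{2} = - 8 q$)
$\left(26048 + F{\left(35,-124 \right)}\right) \left(X{\left(W \right)} + 20273\right) = \left(26048 + \frac{1}{5} \left(-124\right)\right) \left(\left(-8\right) \left(- \frac{12}{89}\right) + 20273\right) = \left(26048 - \frac{124}{5}\right) \left(\frac{96}{89} + 20273\right) = \frac{130116}{5} \cdot \frac{1804393}{89} = \frac{234780399588}{445}$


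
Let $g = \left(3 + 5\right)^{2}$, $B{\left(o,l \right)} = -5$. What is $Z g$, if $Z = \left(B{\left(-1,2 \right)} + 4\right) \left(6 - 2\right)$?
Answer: $-256$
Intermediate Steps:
$Z = -4$ ($Z = \left(-5 + 4\right) \left(6 - 2\right) = \left(-1\right) 4 = -4$)
$g = 64$ ($g = 8^{2} = 64$)
$Z g = \left(-4\right) 64 = -256$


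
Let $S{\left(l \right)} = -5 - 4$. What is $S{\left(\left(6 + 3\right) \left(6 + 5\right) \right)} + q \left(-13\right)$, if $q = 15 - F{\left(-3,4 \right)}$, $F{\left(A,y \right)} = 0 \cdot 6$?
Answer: $-204$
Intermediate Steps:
$S{\left(l \right)} = -9$
$F{\left(A,y \right)} = 0$
$q = 15$ ($q = 15 - 0 = 15 + 0 = 15$)
$S{\left(\left(6 + 3\right) \left(6 + 5\right) \right)} + q \left(-13\right) = -9 + 15 \left(-13\right) = -9 - 195 = -204$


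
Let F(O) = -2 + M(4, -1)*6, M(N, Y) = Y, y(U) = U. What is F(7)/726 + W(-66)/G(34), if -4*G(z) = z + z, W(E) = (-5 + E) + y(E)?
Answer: 49663/6171 ≈ 8.0478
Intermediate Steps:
W(E) = -5 + 2*E (W(E) = (-5 + E) + E = -5 + 2*E)
G(z) = -z/2 (G(z) = -(z + z)/4 = -z/2)
F(O) = -8 (F(O) = -2 - 1*6 = -2 - 6 = -8)
F(7)/726 + W(-66)/G(34) = -8/726 + (-5 + 2*(-66))/((-1/2*34)) = -8*1/726 + (-5 - 132)/(-17) = -4/363 - 137*(-1/17) = -4/363 + 137/17 = 49663/6171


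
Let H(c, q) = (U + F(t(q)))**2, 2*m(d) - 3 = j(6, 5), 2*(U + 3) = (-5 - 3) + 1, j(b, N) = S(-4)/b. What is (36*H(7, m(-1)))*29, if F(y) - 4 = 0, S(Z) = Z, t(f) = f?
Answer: 6525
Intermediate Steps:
F(y) = 4 (F(y) = 4 + 0 = 4)
j(b, N) = -4/b
U = -13/2 (U = -3 + ((-5 - 3) + 1)/2 = -3 + (-8 + 1)/2 = -3 + (1/2)*(-7) = -3 - 7/2 = -13/2 ≈ -6.5000)
m(d) = 7/6 (m(d) = 3/2 + (-4/6)/2 = 3/2 + (-4*1/6)/2 = 3/2 + (1/2)*(-2/3) = 3/2 - 1/3 = 7/6)
H(c, q) = 25/4 (H(c, q) = (-13/2 + 4)**2 = (-5/2)**2 = 25/4)
(36*H(7, m(-1)))*29 = (36*(25/4))*29 = 225*29 = 6525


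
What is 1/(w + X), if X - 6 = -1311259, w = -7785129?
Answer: -1/9096382 ≈ -1.0993e-7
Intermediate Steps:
X = -1311253 (X = 6 - 1311259 = -1311253)
1/(w + X) = 1/(-7785129 - 1311253) = 1/(-9096382) = -1/9096382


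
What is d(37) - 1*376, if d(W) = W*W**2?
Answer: 50277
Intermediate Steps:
d(W) = W**3
d(37) - 1*376 = 37**3 - 1*376 = 50653 - 376 = 50277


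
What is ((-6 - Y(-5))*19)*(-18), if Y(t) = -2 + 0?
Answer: 1368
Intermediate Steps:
Y(t) = -2
((-6 - Y(-5))*19)*(-18) = ((-6 - 1*(-2))*19)*(-18) = ((-6 + 2)*19)*(-18) = -4*19*(-18) = -76*(-18) = 1368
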